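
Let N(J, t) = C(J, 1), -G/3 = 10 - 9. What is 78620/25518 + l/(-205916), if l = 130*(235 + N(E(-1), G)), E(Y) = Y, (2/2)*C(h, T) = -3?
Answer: 1927436630/656820561 ≈ 2.9345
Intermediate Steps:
G = -3 (G = -3*(10 - 9) = -3*1 = -3)
C(h, T) = -3
N(J, t) = -3
l = 30160 (l = 130*(235 - 3) = 130*232 = 30160)
78620/25518 + l/(-205916) = 78620/25518 + 30160/(-205916) = 78620*(1/25518) + 30160*(-1/205916) = 39310/12759 - 7540/51479 = 1927436630/656820561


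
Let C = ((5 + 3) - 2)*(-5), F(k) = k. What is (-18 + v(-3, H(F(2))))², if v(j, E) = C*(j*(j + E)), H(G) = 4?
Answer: 5184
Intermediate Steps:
C = -30 (C = (8 - 2)*(-5) = 6*(-5) = -30)
v(j, E) = -30*j*(E + j) (v(j, E) = -30*j*(j + E) = -30*j*(E + j))
(-18 + v(-3, H(F(2))))² = (-18 - 30*(-3)*(4 - 3))² = (-18 - 30*(-3)*1)² = (-18 + 90)² = 72² = 5184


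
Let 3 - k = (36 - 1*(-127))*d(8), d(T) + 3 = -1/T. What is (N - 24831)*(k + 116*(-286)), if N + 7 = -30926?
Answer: 3642908769/2 ≈ 1.8215e+9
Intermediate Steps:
d(T) = -3 - 1/T
k = 4099/8 (k = 3 - (36 - 1*(-127))*(-3 - 1/8) = 3 - (36 + 127)*(-3 - 1*1/8) = 3 - 163*(-3 - 1/8) = 3 - 163*(-25)/8 = 3 - 1*(-4075/8) = 3 + 4075/8 = 4099/8 ≈ 512.38)
N = -30933 (N = -7 - 30926 = -30933)
(N - 24831)*(k + 116*(-286)) = (-30933 - 24831)*(4099/8 + 116*(-286)) = -55764*(4099/8 - 33176) = -55764*(-261309/8) = 3642908769/2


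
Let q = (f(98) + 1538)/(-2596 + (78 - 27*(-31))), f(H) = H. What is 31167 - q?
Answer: 52393363/1681 ≈ 31168.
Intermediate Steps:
q = -1636/1681 (q = (98 + 1538)/(-2596 + (78 - 27*(-31))) = 1636/(-2596 + (78 + 837)) = 1636/(-2596 + 915) = 1636/(-1681) = 1636*(-1/1681) = -1636/1681 ≈ -0.97323)
31167 - q = 31167 - 1*(-1636/1681) = 31167 + 1636/1681 = 52393363/1681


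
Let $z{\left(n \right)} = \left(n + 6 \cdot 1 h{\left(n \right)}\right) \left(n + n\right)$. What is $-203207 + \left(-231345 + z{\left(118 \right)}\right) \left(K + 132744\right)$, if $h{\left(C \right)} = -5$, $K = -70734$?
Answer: $-13058082977$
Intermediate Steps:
$z{\left(n \right)} = 2 n \left(-30 + n\right)$ ($z{\left(n \right)} = \left(n + 6 \cdot 1 \left(-5\right)\right) \left(n + n\right) = \left(n + 6 \left(-5\right)\right) 2 n = \left(n - 30\right) 2 n = \left(-30 + n\right) 2 n = 2 n \left(-30 + n\right)$)
$-203207 + \left(-231345 + z{\left(118 \right)}\right) \left(K + 132744\right) = -203207 + \left(-231345 + 2 \cdot 118 \left(-30 + 118\right)\right) \left(-70734 + 132744\right) = -203207 + \left(-231345 + 2 \cdot 118 \cdot 88\right) 62010 = -203207 + \left(-231345 + 20768\right) 62010 = -203207 - 13057879770 = -13058082977$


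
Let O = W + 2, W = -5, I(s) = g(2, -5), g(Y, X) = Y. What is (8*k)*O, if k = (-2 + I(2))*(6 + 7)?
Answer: 0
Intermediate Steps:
I(s) = 2
k = 0 (k = (-2 + 2)*(6 + 7) = 0*13 = 0)
O = -3 (O = -5 + 2 = -3)
(8*k)*O = (8*0)*(-3) = 0*(-3) = 0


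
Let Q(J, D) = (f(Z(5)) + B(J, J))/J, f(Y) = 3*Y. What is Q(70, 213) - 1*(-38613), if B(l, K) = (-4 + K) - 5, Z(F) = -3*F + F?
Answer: 2702941/70 ≈ 38613.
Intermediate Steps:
Z(F) = -2*F
B(l, K) = -9 + K
Q(J, D) = (-39 + J)/J (Q(J, D) = (3*(-2*5) + (-9 + J))/J = (3*(-10) + (-9 + J))/J = (-30 + (-9 + J))/J = (-39 + J)/J)
Q(70, 213) - 1*(-38613) = (-39 + 70)/70 - 1*(-38613) = (1/70)*31 + 38613 = 31/70 + 38613 = 2702941/70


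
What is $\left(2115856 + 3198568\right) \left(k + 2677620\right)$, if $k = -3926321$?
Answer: $-6636126563224$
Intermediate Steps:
$\left(2115856 + 3198568\right) \left(k + 2677620\right) = \left(2115856 + 3198568\right) \left(-3926321 + 2677620\right) = 5314424 \left(-1248701\right) = -6636126563224$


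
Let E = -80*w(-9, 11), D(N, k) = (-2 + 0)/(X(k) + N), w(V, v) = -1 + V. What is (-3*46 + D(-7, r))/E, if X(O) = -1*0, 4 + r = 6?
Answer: -241/1400 ≈ -0.17214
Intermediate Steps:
r = 2 (r = -4 + 6 = 2)
X(O) = 0
D(N, k) = -2/N (D(N, k) = (-2 + 0)/(0 + N) = -2/N)
E = 800 (E = -80*(-1 - 9) = -80*(-10) = 800)
(-3*46 + D(-7, r))/E = (-3*46 - 2/(-7))/800 = (-138 - 2*(-⅐))*(1/800) = (-138 + 2/7)*(1/800) = -964/7*1/800 = -241/1400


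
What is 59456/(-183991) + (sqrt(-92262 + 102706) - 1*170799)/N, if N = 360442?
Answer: -52855918361/66318084022 + sqrt(2611)/180221 ≈ -0.79672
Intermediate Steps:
59456/(-183991) + (sqrt(-92262 + 102706) - 1*170799)/N = 59456/(-183991) + (sqrt(-92262 + 102706) - 1*170799)/360442 = 59456*(-1/183991) + (sqrt(10444) - 170799)*(1/360442) = -59456/183991 + (2*sqrt(2611) - 170799)*(1/360442) = -59456/183991 + (-170799 + 2*sqrt(2611))*(1/360442) = -59456/183991 + (-170799/360442 + sqrt(2611)/180221) = -52855918361/66318084022 + sqrt(2611)/180221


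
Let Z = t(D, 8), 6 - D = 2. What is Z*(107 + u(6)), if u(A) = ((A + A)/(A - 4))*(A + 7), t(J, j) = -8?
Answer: -1480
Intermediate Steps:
D = 4 (D = 6 - 1*2 = 6 - 2 = 4)
Z = -8
u(A) = 2*A*(7 + A)/(-4 + A) (u(A) = ((2*A)/(-4 + A))*(7 + A) = (2*A/(-4 + A))*(7 + A) = 2*A*(7 + A)/(-4 + A))
Z*(107 + u(6)) = -8*(107 + 2*6*(7 + 6)/(-4 + 6)) = -8*(107 + 2*6*13/2) = -8*(107 + 2*6*(½)*13) = -8*(107 + 78) = -8*185 = -1480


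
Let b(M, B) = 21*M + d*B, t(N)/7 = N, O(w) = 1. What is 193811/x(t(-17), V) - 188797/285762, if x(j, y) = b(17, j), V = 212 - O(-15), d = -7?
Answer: 13789787638/85014195 ≈ 162.21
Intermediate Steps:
t(N) = 7*N
V = 211 (V = 212 - 1*1 = 212 - 1 = 211)
b(M, B) = -7*B + 21*M (b(M, B) = 21*M - 7*B = -7*B + 21*M)
x(j, y) = 357 - 7*j (x(j, y) = -7*j + 21*17 = -7*j + 357 = 357 - 7*j)
193811/x(t(-17), V) - 188797/285762 = 193811/(357 - 49*(-17)) - 188797/285762 = 193811/(357 - 7*(-119)) - 188797*1/285762 = 193811/(357 + 833) - 188797/285762 = 193811/1190 - 188797/285762 = 13789787638/85014195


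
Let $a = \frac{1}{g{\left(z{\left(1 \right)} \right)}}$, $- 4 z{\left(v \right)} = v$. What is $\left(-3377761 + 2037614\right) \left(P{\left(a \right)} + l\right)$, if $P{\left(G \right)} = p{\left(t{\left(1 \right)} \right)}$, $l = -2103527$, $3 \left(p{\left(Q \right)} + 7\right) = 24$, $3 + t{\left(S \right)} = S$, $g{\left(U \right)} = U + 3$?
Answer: $2819034058322$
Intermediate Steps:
$z{\left(v \right)} = - \frac{v}{4}$
$g{\left(U \right)} = 3 + U$
$t{\left(S \right)} = -3 + S$
$p{\left(Q \right)} = 1$ ($p{\left(Q \right)} = -7 + \frac{1}{3} \cdot 24 = -7 + 8 = 1$)
$a = \frac{4}{11}$ ($a = \frac{1}{3 - \frac{1}{4}} = \frac{1}{\frac{11}{4}} = \frac{4}{11} \approx 0.36364$)
$P{\left(G \right)} = 1$
$\left(-3377761 + 2037614\right) \left(P{\left(a \right)} + l\right) = \left(-3377761 + 2037614\right) \left(1 - 2103527\right) = \left(-1340147\right) \left(-2103526\right) = 2819034058322$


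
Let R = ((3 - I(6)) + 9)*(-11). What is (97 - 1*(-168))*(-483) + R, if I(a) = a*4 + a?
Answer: -127797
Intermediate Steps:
I(a) = 5*a (I(a) = 4*a + a = 5*a)
R = 198 (R = ((3 - 5*6) + 9)*(-11) = ((3 - 1*30) + 9)*(-11) = ((3 - 30) + 9)*(-11) = (-27 + 9)*(-11) = -18*(-11) = 198)
(97 - 1*(-168))*(-483) + R = (97 - 1*(-168))*(-483) + 198 = (97 + 168)*(-483) + 198 = 265*(-483) + 198 = -127995 + 198 = -127797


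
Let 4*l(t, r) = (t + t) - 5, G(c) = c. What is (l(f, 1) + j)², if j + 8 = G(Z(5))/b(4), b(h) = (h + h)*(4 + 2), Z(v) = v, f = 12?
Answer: 22801/2304 ≈ 9.8963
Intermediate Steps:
l(t, r) = -5/4 + t/2 (l(t, r) = ((t + t) - 5)/4 = (2*t - 5)/4 = (-5 + 2*t)/4 = -5/4 + t/2)
b(h) = 12*h (b(h) = (2*h)*6 = 12*h)
j = -379/48 (j = -8 + 5/((12*4)) = -8 + 5/48 = -379/48 ≈ -7.8958)
(l(f, 1) + j)² = ((-5/4 + (½)*12) - 379/48)² = ((-5/4 + 6) - 379/48)² = (19/4 - 379/48)² = (-151/48)² = 22801/2304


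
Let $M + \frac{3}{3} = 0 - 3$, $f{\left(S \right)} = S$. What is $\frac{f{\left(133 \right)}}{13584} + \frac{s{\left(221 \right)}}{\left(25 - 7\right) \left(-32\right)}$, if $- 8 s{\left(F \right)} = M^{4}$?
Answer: $\frac{2663}{40752} \approx 0.065346$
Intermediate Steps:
$M = -4$ ($M = -1 + \left(0 - 3\right) = -1 - 3 = -4$)
$s{\left(F \right)} = -32$ ($s{\left(F \right)} = - \frac{\left(-4\right)^{4}}{8} = \left(- \frac{1}{8}\right) 256 = -32$)
$\frac{f{\left(133 \right)}}{13584} + \frac{s{\left(221 \right)}}{\left(25 - 7\right) \left(-32\right)} = \frac{133}{13584} - \frac{32}{\left(25 - 7\right) \left(-32\right)} = 133 \cdot \frac{1}{13584} - \frac{32}{18 \left(-32\right)} = \frac{133}{13584} - \frac{32}{-576} = \frac{133}{13584} - - \frac{1}{18} = \frac{133}{13584} + \frac{1}{18} = \frac{2663}{40752}$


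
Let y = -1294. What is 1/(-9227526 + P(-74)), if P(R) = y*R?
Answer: -1/9131770 ≈ -1.0951e-7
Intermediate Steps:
P(R) = -1294*R
1/(-9227526 + P(-74)) = 1/(-9227526 - 1294*(-74)) = 1/(-9227526 + 95756) = 1/(-9131770) = -1/9131770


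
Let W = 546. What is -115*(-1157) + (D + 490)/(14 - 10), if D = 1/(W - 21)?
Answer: 279672751/2100 ≈ 1.3318e+5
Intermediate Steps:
D = 1/525 (D = 1/(546 - 21) = 1/525 ≈ 0.0019048)
-115*(-1157) + (D + 490)/(14 - 10) = -115*(-1157) + (1/525 + 490)/(14 - 10) = 133055 + (257251/525)/4 = 133055 + (257251/525)*(¼) = 133055 + 257251/2100 = 279672751/2100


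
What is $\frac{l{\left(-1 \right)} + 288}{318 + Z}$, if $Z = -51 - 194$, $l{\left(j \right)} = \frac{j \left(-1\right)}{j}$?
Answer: $\frac{287}{73} \approx 3.9315$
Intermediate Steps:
$l{\left(j \right)} = -1$ ($l{\left(j \right)} = \frac{\left(-1\right) j}{j} = -1$)
$Z = -245$ ($Z = -51 - 194 = -245$)
$\frac{l{\left(-1 \right)} + 288}{318 + Z} = \frac{-1 + 288}{318 - 245} = \frac{287}{73}$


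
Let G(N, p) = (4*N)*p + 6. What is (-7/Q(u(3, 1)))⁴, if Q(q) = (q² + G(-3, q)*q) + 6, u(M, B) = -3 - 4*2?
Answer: 2401/3743764484161 ≈ 6.4133e-10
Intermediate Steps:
G(N, p) = 6 + 4*N*p (G(N, p) = 4*N*p + 6 = 6 + 4*N*p)
u(M, B) = -11 (u(M, B) = -3 - 8 = -11)
Q(q) = 6 + q² + q*(6 - 12*q) (Q(q) = (q² + (6 + 4*(-3)*q)*q) + 6 = (q² + (6 - 12*q)*q) + 6 = (q² + q*(6 - 12*q)) + 6 = 6 + q² + q*(6 - 12*q))
(-7/Q(u(3, 1)))⁴ = (-7/(6 - 11*(-11)² + 6*(-11)))⁴ = (-7/(6 - 11*121 - 66))⁴ = (-7/(6 - 1331 - 66))⁴ = (-7/(-1391))⁴ = (-7*(-1/1391))⁴ = (7/1391)⁴ = 2401/3743764484161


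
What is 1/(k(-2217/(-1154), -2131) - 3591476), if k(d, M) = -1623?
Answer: -1/3593099 ≈ -2.7831e-7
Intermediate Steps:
1/(k(-2217/(-1154), -2131) - 3591476) = 1/(-1623 - 3591476) = 1/(-3593099) = -1/3593099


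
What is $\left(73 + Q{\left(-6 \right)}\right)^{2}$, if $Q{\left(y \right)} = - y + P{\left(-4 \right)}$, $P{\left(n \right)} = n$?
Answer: $5625$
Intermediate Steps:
$Q{\left(y \right)} = -4 - y$ ($Q{\left(y \right)} = - y - 4 = -4 - y$)
$\left(73 + Q{\left(-6 \right)}\right)^{2} = \left(73 - -2\right)^{2} = \left(73 + \left(-4 + 6\right)\right)^{2} = \left(73 + 2\right)^{2} = 75^{2} = 5625$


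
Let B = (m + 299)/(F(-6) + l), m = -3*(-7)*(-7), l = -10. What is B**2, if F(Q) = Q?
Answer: 361/4 ≈ 90.250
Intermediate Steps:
m = -147 (m = 21*(-7) = -147)
B = -19/2 (B = (-147 + 299)/(-6 - 10) = 152/(-16) = 152*(-1/16) = -19/2 ≈ -9.5000)
B**2 = (-19/2)**2 = 361/4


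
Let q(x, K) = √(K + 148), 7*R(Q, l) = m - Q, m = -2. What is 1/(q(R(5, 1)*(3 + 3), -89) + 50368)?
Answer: 50368/2536935365 - √59/2536935365 ≈ 1.9851e-5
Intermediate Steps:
R(Q, l) = -2/7 - Q/7 (R(Q, l) = (-2 - Q)/7 = -2/7 - Q/7)
q(x, K) = √(148 + K)
1/(q(R(5, 1)*(3 + 3), -89) + 50368) = 1/(√(148 - 89) + 50368) = 1/(√59 + 50368) = 1/(50368 + √59)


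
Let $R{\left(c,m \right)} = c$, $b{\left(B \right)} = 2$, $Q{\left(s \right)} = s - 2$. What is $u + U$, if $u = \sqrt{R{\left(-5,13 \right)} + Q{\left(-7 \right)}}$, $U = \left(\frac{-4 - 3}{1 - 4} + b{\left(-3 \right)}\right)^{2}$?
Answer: $\frac{169}{9} + i \sqrt{14} \approx 18.778 + 3.7417 i$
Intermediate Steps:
$Q{\left(s \right)} = -2 + s$ ($Q{\left(s \right)} = s - 2 = -2 + s$)
$U = \frac{169}{9}$ ($U = \left(\frac{-4 - 3}{1 - 4} + 2\right)^{2} = \left(- \frac{7}{-3} + 2\right)^{2} = \left(\left(-7\right) \left(- \frac{1}{3}\right) + 2\right)^{2} = \left(\frac{7}{3} + 2\right)^{2} = \left(\frac{13}{3}\right)^{2} = \frac{169}{9} \approx 18.778$)
$u = i \sqrt{14}$ ($u = \sqrt{-5 - 9} = \sqrt{-14} = i \sqrt{14} \approx 3.7417 i$)
$u + U = i \sqrt{14} + \frac{169}{9} = \frac{169}{9} + i \sqrt{14}$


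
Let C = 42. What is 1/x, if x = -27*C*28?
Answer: -1/31752 ≈ -3.1494e-5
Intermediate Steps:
x = -31752 (x = -27*42*28 = -1134*28 = -31752)
1/x = 1/(-31752) = -1/31752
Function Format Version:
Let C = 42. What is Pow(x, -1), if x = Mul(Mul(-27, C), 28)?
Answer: Rational(-1, 31752) ≈ -3.1494e-5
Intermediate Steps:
x = -31752 (x = Mul(Mul(-27, 42), 28) = Mul(-1134, 28) = -31752)
Pow(x, -1) = Pow(-31752, -1) = Rational(-1, 31752)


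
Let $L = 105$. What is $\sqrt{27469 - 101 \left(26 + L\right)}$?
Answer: $3 \sqrt{1582} \approx 119.32$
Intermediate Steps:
$\sqrt{27469 - 101 \left(26 + L\right)} = \sqrt{27469 - 101 \left(26 + 105\right)} = \sqrt{27469 - 13231} = \sqrt{14238} = 3 \sqrt{1582}$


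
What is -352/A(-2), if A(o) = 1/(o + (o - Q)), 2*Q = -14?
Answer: -1056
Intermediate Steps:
Q = -7 (Q = (½)*(-14) = -7)
A(o) = 1/(7 + 2*o) (A(o) = 1/(o + (o - 1*(-7))) = 1/(o + (o + 7)) = 1/(o + (7 + o)) = 1/(7 + 2*o))
-352/A(-2) = -352/(1/(7 + 2*(-2))) = -352/(1/(7 - 4)) = -352/(1/3) = -352/⅓ = -352*3 = -1056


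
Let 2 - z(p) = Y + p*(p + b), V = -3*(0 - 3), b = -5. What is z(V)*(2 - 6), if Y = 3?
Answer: 148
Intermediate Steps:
V = 9 (V = -3*(-3) = 9)
z(p) = -1 - p*(-5 + p) (z(p) = 2 - (3 + p*(p - 5)) = 2 - (3 + p*(-5 + p)) = 2 + (-3 - p*(-5 + p)) = -1 - p*(-5 + p))
z(V)*(2 - 6) = (-1 - 1*9² + 5*9)*(2 - 6) = (-1 - 1*81 + 45)*(-4) = (-1 - 81 + 45)*(-4) = -37*(-4) = 148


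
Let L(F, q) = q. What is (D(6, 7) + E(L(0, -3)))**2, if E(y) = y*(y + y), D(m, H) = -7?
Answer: 121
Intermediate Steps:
E(y) = 2*y**2 (E(y) = y*(2*y) = 2*y**2)
(D(6, 7) + E(L(0, -3)))**2 = (-7 + 2*(-3)**2)**2 = (-7 + 2*9)**2 = (-7 + 18)**2 = 11**2 = 121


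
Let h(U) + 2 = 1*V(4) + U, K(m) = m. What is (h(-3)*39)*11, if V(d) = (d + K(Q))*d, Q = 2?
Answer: 8151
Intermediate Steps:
V(d) = d*(2 + d) (V(d) = (d + 2)*d = (2 + d)*d = d*(2 + d))
h(U) = 22 + U (h(U) = -2 + (1*(4*(2 + 4)) + U) = -2 + (1*(4*6) + U) = -2 + (1*24 + U) = -2 + (24 + U) = 22 + U)
(h(-3)*39)*11 = ((22 - 3)*39)*11 = (19*39)*11 = 741*11 = 8151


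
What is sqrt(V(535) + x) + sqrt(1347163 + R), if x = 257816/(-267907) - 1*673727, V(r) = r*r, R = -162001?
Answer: sqrt(1185162) + I*sqrt(27812699870519910)/267907 ≈ 1088.7 + 622.5*I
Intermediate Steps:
V(r) = r**2
x = -180496437205/267907 (x = 257816*(-1/267907) - 673727 = -257816/267907 - 673727 = -180496437205/267907 ≈ -6.7373e+5)
sqrt(V(535) + x) + sqrt(1347163 + R) = sqrt(535**2 - 180496437205/267907) + sqrt(1347163 - 162001) = sqrt(286225 - 180496437205/267907) + sqrt(1185162) = sqrt(-103814756130/267907) + sqrt(1185162) = I*sqrt(27812699870519910)/267907 + sqrt(1185162) = sqrt(1185162) + I*sqrt(27812699870519910)/267907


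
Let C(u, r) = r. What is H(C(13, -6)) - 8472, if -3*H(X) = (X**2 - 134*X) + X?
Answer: -8750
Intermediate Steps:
H(X) = -X**2/3 + 133*X/3 (H(X) = -((X**2 - 134*X) + X)/3 = -(X**2 - 133*X)/3 = -X**2/3 + 133*X/3)
H(C(13, -6)) - 8472 = (1/3)*(-6)*(133 - 1*(-6)) - 8472 = (1/3)*(-6)*(133 + 6) - 8472 = (1/3)*(-6)*139 - 8472 = -278 - 8472 = -8750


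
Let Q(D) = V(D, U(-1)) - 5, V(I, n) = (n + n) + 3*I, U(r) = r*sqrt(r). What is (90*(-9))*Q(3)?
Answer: -3240 + 1620*I ≈ -3240.0 + 1620.0*I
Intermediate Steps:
U(r) = r**(3/2)
V(I, n) = 2*n + 3*I
Q(D) = -5 - 2*I + 3*D (Q(D) = (2*(-1)**(3/2) + 3*D) - 5 = (2*(-I) + 3*D) - 5 = (-2*I + 3*D) - 5 = -5 - 2*I + 3*D)
(90*(-9))*Q(3) = (90*(-9))*(-5 - 2*I + 3*3) = -810*(-5 - 2*I + 9) = -810*(4 - 2*I) = -3240 + 1620*I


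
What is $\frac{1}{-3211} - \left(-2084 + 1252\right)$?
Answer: $\frac{2671551}{3211} \approx 832.0$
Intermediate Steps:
$\frac{1}{-3211} - \left(-2084 + 1252\right) = - \frac{1}{3211} - -832 = - \frac{1}{3211} + 832 = \frac{2671551}{3211}$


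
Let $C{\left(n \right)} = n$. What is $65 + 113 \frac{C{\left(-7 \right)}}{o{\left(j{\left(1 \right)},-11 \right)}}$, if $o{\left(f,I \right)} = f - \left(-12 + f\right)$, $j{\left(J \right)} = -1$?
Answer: $- \frac{11}{12} \approx -0.91667$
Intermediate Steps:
$o{\left(f,I \right)} = 12$
$65 + 113 \frac{C{\left(-7 \right)}}{o{\left(j{\left(1 \right)},-11 \right)}} = 65 + 113 \left(- \frac{7}{12}\right) = 65 - \frac{791}{12} = - \frac{11}{12}$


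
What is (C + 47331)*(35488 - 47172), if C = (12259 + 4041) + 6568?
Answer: -820205116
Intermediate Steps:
C = 22868 (C = 16300 + 6568 = 22868)
(C + 47331)*(35488 - 47172) = (22868 + 47331)*(35488 - 47172) = 70199*(-11684) = -820205116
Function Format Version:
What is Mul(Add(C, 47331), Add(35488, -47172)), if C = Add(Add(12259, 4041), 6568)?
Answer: -820205116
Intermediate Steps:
C = 22868 (C = Add(16300, 6568) = 22868)
Mul(Add(C, 47331), Add(35488, -47172)) = Mul(Add(22868, 47331), Add(35488, -47172)) = Mul(70199, -11684) = -820205116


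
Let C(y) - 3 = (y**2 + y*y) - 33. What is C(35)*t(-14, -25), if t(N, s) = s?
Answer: -60500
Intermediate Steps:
C(y) = -30 + 2*y**2 (C(y) = 3 + ((y**2 + y*y) - 33) = 3 + ((y**2 + y**2) - 33) = 3 + (2*y**2 - 33) = 3 + (-33 + 2*y**2) = -30 + 2*y**2)
C(35)*t(-14, -25) = (-30 + 2*35**2)*(-25) = (-30 + 2*1225)*(-25) = (-30 + 2450)*(-25) = 2420*(-25) = -60500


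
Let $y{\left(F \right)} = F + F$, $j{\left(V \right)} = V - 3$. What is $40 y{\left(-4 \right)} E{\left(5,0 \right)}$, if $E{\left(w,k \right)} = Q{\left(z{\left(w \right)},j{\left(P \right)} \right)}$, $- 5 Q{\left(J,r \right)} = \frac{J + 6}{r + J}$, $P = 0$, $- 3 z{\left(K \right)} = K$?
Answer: $- \frac{416}{7} \approx -59.429$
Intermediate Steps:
$z{\left(K \right)} = - \frac{K}{3}$
$j{\left(V \right)} = -3 + V$ ($j{\left(V \right)} = V - 3 = -3 + V$)
$Q{\left(J,r \right)} = - \frac{6 + J}{5 \left(J + r\right)}$ ($Q{\left(J,r \right)} = - \frac{\left(J + 6\right) \frac{1}{r + J}}{5} = - \frac{\left(6 + J\right) \frac{1}{J + r}}{5} = - \frac{\frac{1}{J + r} \left(6 + J\right)}{5} = - \frac{6 + J}{5 \left(J + r\right)}$)
$E{\left(w,k \right)} = \frac{-6 + \frac{w}{3}}{5 \left(-3 - \frac{w}{3}\right)}$ ($E{\left(w,k \right)} = \frac{-6 - - \frac{w}{3}}{5 \left(- \frac{w}{3} + \left(-3 + 0\right)\right)} = \frac{-6 + \frac{w}{3}}{5 \left(- \frac{w}{3} - 3\right)} = \frac{-6 + \frac{w}{3}}{5 \left(-3 - \frac{w}{3}\right)}$)
$y{\left(F \right)} = 2 F$
$40 y{\left(-4 \right)} E{\left(5,0 \right)} = 40 \cdot 2 \left(-4\right) \frac{18 - 5}{5 \left(9 + 5\right)} = 40 \left(-8\right) \frac{18 - 5}{5 \cdot 14} = - 320 \cdot \frac{1}{5} \cdot \frac{1}{14} \cdot 13 = \left(-320\right) \frac{13}{70} = - \frac{416}{7}$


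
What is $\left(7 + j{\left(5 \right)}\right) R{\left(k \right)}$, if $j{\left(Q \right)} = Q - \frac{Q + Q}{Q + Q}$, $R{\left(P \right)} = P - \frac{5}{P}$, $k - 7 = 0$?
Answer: $\frac{484}{7} \approx 69.143$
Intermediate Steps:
$k = 7$ ($k = 7 + 0 = 7$)
$R{\left(P \right)} = P - \frac{5}{P}$
$j{\left(Q \right)} = -1 + Q$ ($j{\left(Q \right)} = Q - \frac{2 Q}{2 Q} = Q - 2 Q \frac{1}{2 Q} = Q - 1 = -1 + Q$)
$\left(7 + j{\left(5 \right)}\right) R{\left(k \right)} = \left(7 + \left(-1 + 5\right)\right) \left(7 - \frac{5}{7}\right) = \left(7 + 4\right) \left(7 - \frac{5}{7}\right) = 11 \left(7 - \frac{5}{7}\right) = 11 \cdot \frac{44}{7} = \frac{484}{7}$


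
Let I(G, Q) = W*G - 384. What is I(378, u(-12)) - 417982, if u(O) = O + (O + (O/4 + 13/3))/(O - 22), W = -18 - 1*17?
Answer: -431596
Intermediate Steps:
W = -35 (W = -18 - 17 = -35)
u(O) = O + (13/3 + 5*O/4)/(-22 + O) (u(O) = O + (O + (O*(¼) + 13*(⅓)))/(-22 + O) = O + (O + (O/4 + 13/3))/(-22 + O) = O + (O + (13/3 + O/4))/(-22 + O) = O + (13/3 + 5*O/4)/(-22 + O))
I(G, Q) = -384 - 35*G (I(G, Q) = -35*G - 384 = -384 - 35*G)
I(378, u(-12)) - 417982 = (-384 - 35*378) - 417982 = (-384 - 13230) - 417982 = -13614 - 417982 = -431596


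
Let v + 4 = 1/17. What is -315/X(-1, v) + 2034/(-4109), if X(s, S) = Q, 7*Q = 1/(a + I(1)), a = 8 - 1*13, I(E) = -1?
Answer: 54360036/4109 ≈ 13230.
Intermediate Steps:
v = -67/17 (v = -4 + 1/17 = -67/17 ≈ -3.9412)
a = -5 (a = 8 - 13 = -5)
Q = -1/42 (Q = 1/(7*(-5 - 1)) = (⅐)/(-6) = (⅐)*(-⅙) = -1/42 ≈ -0.023810)
X(s, S) = -1/42
-315/X(-1, v) + 2034/(-4109) = -315/(-1/42) + 2034/(-4109) = -315*(-42) + 2034*(-1/4109) = 13230 - 2034/4109 = 54360036/4109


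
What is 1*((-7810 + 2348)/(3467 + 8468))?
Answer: -5462/11935 ≈ -0.45765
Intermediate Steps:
1*((-7810 + 2348)/(3467 + 8468)) = 1*(-5462/11935) = -5462/11935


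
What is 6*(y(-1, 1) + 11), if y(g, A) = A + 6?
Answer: 108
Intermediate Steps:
y(g, A) = 6 + A
6*(y(-1, 1) + 11) = 6*((6 + 1) + 11) = 6*(7 + 11) = 6*18 = 108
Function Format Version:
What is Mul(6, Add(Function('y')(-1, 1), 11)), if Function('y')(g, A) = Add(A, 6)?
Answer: 108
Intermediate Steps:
Function('y')(g, A) = Add(6, A)
Mul(6, Add(Function('y')(-1, 1), 11)) = Mul(6, Add(Add(6, 1), 11)) = Mul(6, Add(7, 11)) = Mul(6, 18) = 108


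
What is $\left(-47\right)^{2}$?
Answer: $2209$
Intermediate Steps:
$\left(-47\right)^{2} = 2209$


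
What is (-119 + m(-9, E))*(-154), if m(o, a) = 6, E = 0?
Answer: 17402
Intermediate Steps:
(-119 + m(-9, E))*(-154) = (-119 + 6)*(-154) = -113*(-154) = 17402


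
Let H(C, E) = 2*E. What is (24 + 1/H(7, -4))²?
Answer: 36481/64 ≈ 570.02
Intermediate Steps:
(24 + 1/H(7, -4))² = (24 + 1/(2*(-4)))² = (24 + 1/(-8))² = (24 - ⅛)² = (191/8)² = 36481/64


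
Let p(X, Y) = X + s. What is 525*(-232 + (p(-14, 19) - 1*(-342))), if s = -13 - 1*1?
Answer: 43050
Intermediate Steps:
s = -14 (s = -13 - 1 = -14)
p(X, Y) = -14 + X (p(X, Y) = X - 14 = -14 + X)
525*(-232 + (p(-14, 19) - 1*(-342))) = 525*(-232 + ((-14 - 14) - 1*(-342))) = 525*(-232 + (-28 + 342)) = 525*(-232 + 314) = 525*82 = 43050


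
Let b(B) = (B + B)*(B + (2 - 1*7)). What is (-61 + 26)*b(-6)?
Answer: -4620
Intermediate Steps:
b(B) = 2*B*(-5 + B) (b(B) = (2*B)*(B + (2 - 7)) = (2*B)*(B - 5) = (2*B)*(-5 + B) = 2*B*(-5 + B))
(-61 + 26)*b(-6) = (-61 + 26)*(2*(-6)*(-5 - 6)) = -70*(-6)*(-11) = -35*132 = -4620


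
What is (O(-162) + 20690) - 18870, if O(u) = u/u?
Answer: 1821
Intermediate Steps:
O(u) = 1
(O(-162) + 20690) - 18870 = (1 + 20690) - 18870 = 20691 - 18870 = 1821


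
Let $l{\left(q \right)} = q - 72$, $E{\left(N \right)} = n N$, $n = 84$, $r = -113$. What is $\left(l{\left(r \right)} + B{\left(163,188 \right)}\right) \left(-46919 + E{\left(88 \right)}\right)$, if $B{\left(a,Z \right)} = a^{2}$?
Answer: $-1042880368$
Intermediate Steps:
$E{\left(N \right)} = 84 N$
$l{\left(q \right)} = -72 + q$
$\left(l{\left(r \right)} + B{\left(163,188 \right)}\right) \left(-46919 + E{\left(88 \right)}\right) = \left(\left(-72 - 113\right) + 163^{2}\right) \left(-46919 + 84 \cdot 88\right) = \left(-185 + 26569\right) \left(-46919 + 7392\right) = 26384 \left(-39527\right) = -1042880368$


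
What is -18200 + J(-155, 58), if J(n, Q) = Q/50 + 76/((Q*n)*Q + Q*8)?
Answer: -59254968544/3255975 ≈ -18199.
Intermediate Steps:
J(n, Q) = 76/(8*Q + n*Q²) + Q/50 (J(n, Q) = Q*(1/50) + 76/(n*Q² + 8*Q) = Q/50 + 76/(8*Q + n*Q²) = 76/(8*Q + n*Q²) + Q/50)
-18200 + J(-155, 58) = -18200 + (1/50)*(3800 + 8*58² - 155*58³)/(58*(8 + 58*(-155))) = -18200 + (1/50)*(1/58)*(3800 + 8*3364 - 155*195112)/(8 - 8990) = -18200 + (1/50)*(1/58)*(3800 + 26912 - 30242360)/(-8982) = -18200 + (1/50)*(1/58)*(-1/8982)*(-30211648) = -18200 + 3776456/3255975 = -59254968544/3255975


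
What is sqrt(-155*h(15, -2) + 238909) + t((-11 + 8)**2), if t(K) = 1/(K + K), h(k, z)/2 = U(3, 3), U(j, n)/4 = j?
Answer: 1/18 + sqrt(235189) ≈ 485.02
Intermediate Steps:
U(j, n) = 4*j
h(k, z) = 24 (h(k, z) = 2*(4*3) = 2*12 = 24)
t(K) = 1/(2*K)
sqrt(-155*h(15, -2) + 238909) + t((-11 + 8)**2) = sqrt(-155*24 + 238909) + 1/(2*((-11 + 8)**2)) = sqrt(-3720 + 238909) + 1/(2*((-3)**2)) = sqrt(235189) + (1/2)/9 = sqrt(235189) + (1/2)*(1/9) = sqrt(235189) + 1/18 = 1/18 + sqrt(235189)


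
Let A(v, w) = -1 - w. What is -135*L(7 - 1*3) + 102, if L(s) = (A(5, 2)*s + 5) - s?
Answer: 1587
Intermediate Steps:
L(s) = 5 - 4*s (L(s) = ((-1 - 1*2)*s + 5) - s = ((-1 - 2)*s + 5) - s = (-3*s + 5) - s = (5 - 3*s) - s = 5 - 4*s)
-135*L(7 - 1*3) + 102 = -135*(5 - 4*(7 - 1*3)) + 102 = -135*(5 - 4*(7 - 3)) + 102 = -135*(5 - 4*4) + 102 = -135*(5 - 16) + 102 = -135*(-11) + 102 = 1485 + 102 = 1587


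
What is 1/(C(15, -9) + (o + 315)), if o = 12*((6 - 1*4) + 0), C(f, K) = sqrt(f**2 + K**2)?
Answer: 113/38205 - sqrt(34)/38205 ≈ 0.0028051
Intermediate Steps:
C(f, K) = sqrt(K**2 + f**2)
o = 24 (o = 12*((6 - 4) + 0) = 12*(2 + 0) = 12*2 = 24)
1/(C(15, -9) + (o + 315)) = 1/(sqrt((-9)**2 + 15**2) + (24 + 315)) = 1/(sqrt(81 + 225) + 339) = 1/(sqrt(306) + 339) = 1/(3*sqrt(34) + 339) = 1/(339 + 3*sqrt(34))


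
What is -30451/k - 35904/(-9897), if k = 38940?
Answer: 365576071/128463060 ≈ 2.8458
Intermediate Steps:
-30451/k - 35904/(-9897) = -30451/38940 - 35904/(-9897) = -30451*1/38940 - 35904*(-1/9897) = -30451/38940 + 11968/3299 = 365576071/128463060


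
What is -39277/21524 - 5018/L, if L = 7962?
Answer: -210365453/85687044 ≈ -2.4550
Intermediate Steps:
-39277/21524 - 5018/L = -39277/21524 - 5018/7962 = -39277*1/21524 - 5018*1/7962 = -39277/21524 - 2509/3981 = -210365453/85687044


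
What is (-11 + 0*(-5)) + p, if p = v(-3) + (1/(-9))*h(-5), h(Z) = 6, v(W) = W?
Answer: -44/3 ≈ -14.667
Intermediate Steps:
p = -11/3 (p = -3 + (1/(-9))*6 = -3 + (1*(-⅑))*6 = -3 - ⅑*6 = -3 - ⅔ = -11/3 ≈ -3.6667)
(-11 + 0*(-5)) + p = (-11 + 0*(-5)) - 11/3 = (-11 + 0) - 11/3 = -11 - 11/3 = -44/3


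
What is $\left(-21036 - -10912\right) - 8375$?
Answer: $-18499$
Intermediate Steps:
$\left(-21036 - -10912\right) - 8375 = \left(-21036 + 10912\right) - 8375 = -10124 - 8375 = -18499$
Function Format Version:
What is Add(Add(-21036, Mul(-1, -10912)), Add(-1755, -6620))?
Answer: -18499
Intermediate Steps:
Add(Add(-21036, Mul(-1, -10912)), Add(-1755, -6620)) = Add(Add(-21036, 10912), -8375) = Add(-10124, -8375) = -18499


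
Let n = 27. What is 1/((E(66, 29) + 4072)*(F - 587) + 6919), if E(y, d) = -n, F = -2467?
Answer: -1/12346511 ≈ -8.0995e-8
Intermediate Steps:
E(y, d) = -27 (E(y, d) = -1*27 = -27)
1/((E(66, 29) + 4072)*(F - 587) + 6919) = 1/((-27 + 4072)*(-2467 - 587) + 6919) = 1/(4045*(-3054) + 6919) = 1/(-12353430 + 6919) = 1/(-12346511) = -1/12346511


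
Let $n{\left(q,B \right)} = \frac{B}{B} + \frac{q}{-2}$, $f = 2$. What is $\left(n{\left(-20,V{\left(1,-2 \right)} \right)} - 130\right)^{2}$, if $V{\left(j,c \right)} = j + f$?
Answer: $14161$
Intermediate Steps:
$V{\left(j,c \right)} = 2 + j$ ($V{\left(j,c \right)} = j + 2 = 2 + j$)
$n{\left(q,B \right)} = 1 - \frac{q}{2}$ ($n{\left(q,B \right)} = 1 + q \left(- \frac{1}{2}\right) = 1 - \frac{q}{2}$)
$\left(n{\left(-20,V{\left(1,-2 \right)} \right)} - 130\right)^{2} = \left(\left(1 - -10\right) - 130\right)^{2} = \left(\left(1 + 10\right) - 130\right)^{2} = \left(11 - 130\right)^{2} = \left(-119\right)^{2} = 14161$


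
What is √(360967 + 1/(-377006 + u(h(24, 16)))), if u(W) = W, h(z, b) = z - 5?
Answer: 2*√12825085151273109/376987 ≈ 600.81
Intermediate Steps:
h(z, b) = -5 + z
√(360967 + 1/(-377006 + u(h(24, 16)))) = √(360967 + 1/(-377006 + (-5 + 24))) = √(360967 + 1/(-377006 + 19)) = √(360967 + 1/(-376987)) = √(360967 - 1/376987) = √(136079866428/376987) = 2*√12825085151273109/376987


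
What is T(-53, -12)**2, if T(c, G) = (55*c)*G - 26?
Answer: 1221782116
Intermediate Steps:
T(c, G) = -26 + 55*G*c (T(c, G) = 55*G*c - 26 = -26 + 55*G*c)
T(-53, -12)**2 = (-26 + 55*(-12)*(-53))**2 = (-26 + 34980)**2 = 34954**2 = 1221782116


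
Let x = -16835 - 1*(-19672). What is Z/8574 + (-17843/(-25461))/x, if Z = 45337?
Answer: 1091658007897/206441505306 ≈ 5.2880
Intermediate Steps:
x = 2837 (x = -16835 + 19672 = 2837)
Z/8574 + (-17843/(-25461))/x = 45337/8574 - 17843/(-25461)/2837 = 45337*(1/8574) - 17843*(-1/25461)*(1/2837) = 45337/8574 + (17843/25461)*(1/2837) = 45337/8574 + 17843/72232857 = 1091658007897/206441505306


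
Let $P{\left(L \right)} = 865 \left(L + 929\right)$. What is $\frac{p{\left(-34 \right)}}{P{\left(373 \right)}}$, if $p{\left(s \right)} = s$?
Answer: $- \frac{17}{563115} \approx -3.0189 \cdot 10^{-5}$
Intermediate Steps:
$P{\left(L \right)} = 803585 + 865 L$ ($P{\left(L \right)} = 865 \left(929 + L\right) = 803585 + 865 L$)
$\frac{p{\left(-34 \right)}}{P{\left(373 \right)}} = - \frac{34}{803585 + 865 \cdot 373} = - \frac{34}{803585 + 322645} = - \frac{34}{1126230} = \left(-34\right) \frac{1}{1126230} = - \frac{17}{563115}$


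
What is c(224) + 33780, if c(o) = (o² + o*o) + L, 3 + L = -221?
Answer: 133908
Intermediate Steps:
L = -224 (L = -3 - 221 = -224)
c(o) = -224 + 2*o² (c(o) = (o² + o*o) - 224 = (o² + o²) - 224 = 2*o² - 224 = -224 + 2*o²)
c(224) + 33780 = (-224 + 2*224²) + 33780 = (-224 + 2*50176) + 33780 = (-224 + 100352) + 33780 = 100128 + 33780 = 133908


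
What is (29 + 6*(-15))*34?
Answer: -2074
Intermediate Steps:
(29 + 6*(-15))*34 = (29 - 90)*34 = -61*34 = -2074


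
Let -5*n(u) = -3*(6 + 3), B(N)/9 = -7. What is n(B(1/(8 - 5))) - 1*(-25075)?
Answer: 125402/5 ≈ 25080.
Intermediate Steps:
B(N) = -63 (B(N) = 9*(-7) = -63)
n(u) = 27/5 (n(u) = -(-3)*(6 + 3)/5 = -(-3)*9/5 = -1/5*(-27) = 27/5)
n(B(1/(8 - 5))) - 1*(-25075) = 27/5 - 1*(-25075) = 27/5 + 25075 = 125402/5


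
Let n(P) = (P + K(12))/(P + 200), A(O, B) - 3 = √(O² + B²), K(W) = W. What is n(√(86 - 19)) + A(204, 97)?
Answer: 122132/39933 + 5*√2041 + 188*√67/39933 ≈ 228.98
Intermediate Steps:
A(O, B) = 3 + √(B² + O²) (A(O, B) = 3 + √(O² + B²) = 3 + √(B² + O²))
n(P) = (12 + P)/(200 + P) (n(P) = (P + 12)/(P + 200) = (12 + P)/(200 + P))
n(√(86 - 19)) + A(204, 97) = (12 + √(86 - 19))/(200 + √(86 - 19)) + (3 + √(97² + 204²)) = (12 + √67)/(200 + √67) + (3 + √(9409 + 41616)) = (12 + √67)/(200 + √67) + (3 + √51025) = (12 + √67)/(200 + √67) + (3 + 5*√2041) = 3 + 5*√2041 + (12 + √67)/(200 + √67)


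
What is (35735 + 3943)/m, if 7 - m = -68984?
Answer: 13226/22997 ≈ 0.57512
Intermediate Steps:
m = 68991 (m = 7 - 1*(-68984) = 7 + 68984 = 68991)
(35735 + 3943)/m = (35735 + 3943)/68991 = 39678*(1/68991) = 13226/22997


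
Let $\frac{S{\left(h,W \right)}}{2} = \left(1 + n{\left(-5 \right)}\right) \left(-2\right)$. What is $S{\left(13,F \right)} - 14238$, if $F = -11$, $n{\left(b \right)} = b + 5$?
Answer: $-14242$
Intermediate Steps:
$n{\left(b \right)} = 5 + b$
$S{\left(h,W \right)} = -4$ ($S{\left(h,W \right)} = 2 \left(1 + \left(5 - 5\right)\right) \left(-2\right) = 2 \left(1 + 0\right) \left(-2\right) = 2 \cdot 1 \left(-2\right) = 2 \left(-2\right) = -4$)
$S{\left(13,F \right)} - 14238 = -4 - 14238 = -14242$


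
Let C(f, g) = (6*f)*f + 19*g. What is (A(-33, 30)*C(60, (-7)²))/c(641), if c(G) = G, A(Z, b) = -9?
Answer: -202779/641 ≈ -316.35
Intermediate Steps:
C(f, g) = 6*f² + 19*g
(A(-33, 30)*C(60, (-7)²))/c(641) = -9*(6*60² + 19*(-7)²)/641 = -9*(6*3600 + 19*49)*(1/641) = -9*(21600 + 931)*(1/641) = -9*22531*(1/641) = -202779*1/641 = -202779/641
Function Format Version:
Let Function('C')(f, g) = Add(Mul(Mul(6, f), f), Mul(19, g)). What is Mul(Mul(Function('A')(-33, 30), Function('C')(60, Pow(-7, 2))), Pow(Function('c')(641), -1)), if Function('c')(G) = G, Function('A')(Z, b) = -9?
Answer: Rational(-202779, 641) ≈ -316.35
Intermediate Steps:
Function('C')(f, g) = Add(Mul(6, Pow(f, 2)), Mul(19, g))
Mul(Mul(Function('A')(-33, 30), Function('C')(60, Pow(-7, 2))), Pow(Function('c')(641), -1)) = Mul(Mul(-9, Add(Mul(6, Pow(60, 2)), Mul(19, Pow(-7, 2)))), Pow(641, -1)) = Mul(Mul(-9, Add(Mul(6, 3600), Mul(19, 49))), Rational(1, 641)) = Mul(Mul(-9, Add(21600, 931)), Rational(1, 641)) = Mul(Mul(-9, 22531), Rational(1, 641)) = Mul(-202779, Rational(1, 641)) = Rational(-202779, 641)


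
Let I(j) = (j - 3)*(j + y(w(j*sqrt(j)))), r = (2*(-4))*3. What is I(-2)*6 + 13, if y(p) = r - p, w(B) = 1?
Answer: 823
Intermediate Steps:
r = -24 (r = -8*3 = -24)
y(p) = -24 - p
I(j) = (-25 + j)*(-3 + j) (I(j) = (j - 3)*(j + (-24 - 1*1)) = (-3 + j)*(j + (-24 - 1)) = (-3 + j)*(j - 25) = (-3 + j)*(-25 + j) = (-25 + j)*(-3 + j))
I(-2)*6 + 13 = (75 + (-2)**2 - 28*(-2))*6 + 13 = (75 + 4 + 56)*6 + 13 = 135*6 + 13 = 810 + 13 = 823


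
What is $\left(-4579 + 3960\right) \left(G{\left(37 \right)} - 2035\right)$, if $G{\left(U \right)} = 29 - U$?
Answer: $1264617$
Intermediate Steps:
$\left(-4579 + 3960\right) \left(G{\left(37 \right)} - 2035\right) = \left(-4579 + 3960\right) \left(\left(29 - 37\right) - 2035\right) = - 619 \left(\left(29 - 37\right) - 2035\right) = - 619 \left(-8 - 2035\right) = \left(-619\right) \left(-2043\right) = 1264617$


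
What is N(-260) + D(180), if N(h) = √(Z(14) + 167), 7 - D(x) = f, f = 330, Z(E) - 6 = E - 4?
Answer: -323 + √183 ≈ -309.47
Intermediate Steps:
Z(E) = 2 + E (Z(E) = 6 + (E - 4) = 6 + (-4 + E) = 2 + E)
D(x) = -323 (D(x) = 7 - 1*330 = 7 - 330 = -323)
N(h) = √183 (N(h) = √((2 + 14) + 167) = √(16 + 167) = √183)
N(-260) + D(180) = √183 - 323 = -323 + √183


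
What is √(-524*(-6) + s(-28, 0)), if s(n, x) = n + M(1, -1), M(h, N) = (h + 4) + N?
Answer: 4*√195 ≈ 55.857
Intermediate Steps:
M(h, N) = 4 + N + h (M(h, N) = (4 + h) + N = 4 + N + h)
s(n, x) = 4 + n (s(n, x) = n + (4 - 1 + 1) = n + 4 = 4 + n)
√(-524*(-6) + s(-28, 0)) = √(-524*(-6) + (4 - 28)) = √(3144 - 24) = √3120 = 4*√195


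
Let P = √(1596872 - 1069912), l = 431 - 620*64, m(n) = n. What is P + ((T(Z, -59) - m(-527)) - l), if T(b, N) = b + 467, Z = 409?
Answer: 40652 + 4*√32935 ≈ 41378.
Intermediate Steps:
T(b, N) = 467 + b
l = -39249 (l = 431 - 39680 = -39249)
P = 4*√32935 (P = √526960 = 4*√32935 ≈ 725.92)
P + ((T(Z, -59) - m(-527)) - l) = 4*√32935 + (((467 + 409) - 1*(-527)) - 1*(-39249)) = 4*√32935 + ((876 + 527) + 39249) = 4*√32935 + (1403 + 39249) = 4*√32935 + 40652 = 40652 + 4*√32935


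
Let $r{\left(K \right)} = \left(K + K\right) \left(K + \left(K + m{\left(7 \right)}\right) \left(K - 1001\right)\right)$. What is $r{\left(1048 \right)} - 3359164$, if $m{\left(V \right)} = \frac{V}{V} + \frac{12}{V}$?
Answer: $\frac{716417868}{7} \approx 1.0235 \cdot 10^{8}$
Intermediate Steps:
$m{\left(V \right)} = 1 + \frac{12}{V}$
$r{\left(K \right)} = 2 K \left(K + \left(-1001 + K\right) \left(\frac{19}{7} + K\right)\right)$ ($r{\left(K \right)} = \left(K + K\right) \left(K + \left(K + \frac{12 + 7}{7}\right) \left(K - 1001\right)\right) = 2 K \left(K + \left(K + \frac{1}{7} \cdot 19\right) \left(-1001 + K\right)\right) = 2 K \left(K + \left(K + \frac{19}{7}\right) \left(-1001 + K\right)\right) = 2 K \left(K + \left(\frac{19}{7} + K\right) \left(-1001 + K\right)\right) = 2 K \left(K + \left(-1001 + K\right) \left(\frac{19}{7} + K\right)\right)$)
$r{\left(1048 \right)} - 3359164 = \frac{2}{7} \cdot 1048 \left(-19019 - 7316088 + 7 \cdot 1048^{2}\right) - 3359164 = \frac{2}{7} \cdot 1048 \left(-19019 - 7316088 + 7 \cdot 1098304\right) - 3359164 = \frac{2}{7} \cdot 1048 \left(-19019 - 7316088 + 7688128\right) - 3359164 = \frac{2}{7} \cdot 1048 \cdot 353021 - 3359164 = \frac{739932016}{7} - 3359164 = \frac{716417868}{7}$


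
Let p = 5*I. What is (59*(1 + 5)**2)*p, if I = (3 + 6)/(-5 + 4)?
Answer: -95580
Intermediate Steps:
I = -9 (I = 9/(-1) = 9*(-1) = -9)
p = -45 (p = 5*(-9) = -45)
(59*(1 + 5)**2)*p = (59*(1 + 5)**2)*(-45) = (59*6**2)*(-45) = (59*36)*(-45) = 2124*(-45) = -95580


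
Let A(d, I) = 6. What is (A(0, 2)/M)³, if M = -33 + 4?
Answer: -216/24389 ≈ -0.0088564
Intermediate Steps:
M = -29
(A(0, 2)/M)³ = (6/(-29))³ = (6*(-1/29))³ = (-6/29)³ = -216/24389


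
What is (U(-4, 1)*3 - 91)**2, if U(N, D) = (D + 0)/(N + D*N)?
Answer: 534361/64 ≈ 8349.4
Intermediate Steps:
U(N, D) = D/(N + D*N)
(U(-4, 1)*3 - 91)**2 = ((1/(-4*(1 + 1)))*3 - 91)**2 = ((1*(-1/4)/2)*3 - 91)**2 = ((1*(-1/4)*(1/2))*3 - 91)**2 = (-1/8*3 - 91)**2 = (-3/8 - 91)**2 = (-731/8)**2 = 534361/64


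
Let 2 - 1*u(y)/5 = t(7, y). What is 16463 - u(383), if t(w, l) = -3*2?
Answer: 16423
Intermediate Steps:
t(w, l) = -6
u(y) = 40 (u(y) = 10 - 5*(-6) = 10 + 30 = 40)
16463 - u(383) = 16463 - 1*40 = 16463 - 40 = 16423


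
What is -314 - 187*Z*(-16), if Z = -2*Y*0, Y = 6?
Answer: -314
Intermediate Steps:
Z = 0 (Z = -2*6*0 = -12*0 = 0)
-314 - 187*Z*(-16) = -314 - 0*(-16) = -314 - 187*0 = -314 + 0 = -314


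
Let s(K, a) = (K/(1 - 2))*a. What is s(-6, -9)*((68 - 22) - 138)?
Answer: 4968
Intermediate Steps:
s(K, a) = -K*a (s(K, a) = (K/(-1))*a = (K*(-1))*a = (-K)*a = -K*a)
s(-6, -9)*((68 - 22) - 138) = (-1*(-6)*(-9))*((68 - 22) - 138) = -54*(46 - 138) = -54*(-92) = 4968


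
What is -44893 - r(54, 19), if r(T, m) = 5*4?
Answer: -44913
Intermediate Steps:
r(T, m) = 20
-44893 - r(54, 19) = -44893 - 1*20 = -44893 - 20 = -44913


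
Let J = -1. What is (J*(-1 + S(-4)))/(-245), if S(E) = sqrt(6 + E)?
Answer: -1/245 + sqrt(2)/245 ≈ 0.0016907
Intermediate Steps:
(J*(-1 + S(-4)))/(-245) = -(-1 + sqrt(6 - 4))/(-245) = -(-1 + sqrt(2))*(-1/245) = (1 - sqrt(2))*(-1/245) = -1/245 + sqrt(2)/245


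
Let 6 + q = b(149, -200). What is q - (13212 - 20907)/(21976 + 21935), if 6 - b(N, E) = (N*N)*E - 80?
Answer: 21664126975/4879 ≈ 4.4403e+6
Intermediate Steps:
b(N, E) = 86 - E*N**2 (b(N, E) = 6 - ((N*N)*E - 80) = 6 - (N**2*E - 80) = 6 - (E*N**2 - 80) = 6 - (-80 + E*N**2) = 6 + (80 - E*N**2) = 86 - E*N**2)
q = 4440280 (q = -6 + (86 - 1*(-200)*149**2) = -6 + (86 - 1*(-200)*22201) = -6 + (86 + 4440200) = -6 + 4440286 = 4440280)
q - (13212 - 20907)/(21976 + 21935) = 4440280 - (13212 - 20907)/(21976 + 21935) = 4440280 - (-7695)/43911 = 4440280 - 1*(-855/4879) = 4440280 + 855/4879 = 21664126975/4879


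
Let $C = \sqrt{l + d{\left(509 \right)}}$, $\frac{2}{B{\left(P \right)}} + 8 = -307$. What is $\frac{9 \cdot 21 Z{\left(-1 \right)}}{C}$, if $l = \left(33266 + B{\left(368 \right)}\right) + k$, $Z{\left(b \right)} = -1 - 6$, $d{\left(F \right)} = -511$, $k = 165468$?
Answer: $- \frac{3969 \sqrt{2185408505}}{62440243} \approx -2.9715$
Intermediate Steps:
$B{\left(P \right)} = - \frac{2}{315}$ ($B{\left(P \right)} = \frac{2}{-8 - 307} = \frac{2}{-315} = 2 \left(- \frac{1}{315}\right) = - \frac{2}{315}$)
$Z{\left(b \right)} = -7$ ($Z{\left(b \right)} = -1 - 6 = -7$)
$l = \frac{62601208}{315}$ ($l = \left(33266 - \frac{2}{315}\right) + 165468 = \frac{10478788}{315} + 165468 = \frac{62601208}{315} \approx 1.9873 \cdot 10^{5}$)
$C = \frac{\sqrt{2185408505}}{105}$ ($C = \sqrt{\frac{62601208}{315} - 511} = \sqrt{\frac{62440243}{315}} = \frac{\sqrt{2185408505}}{105} \approx 445.22$)
$\frac{9 \cdot 21 Z{\left(-1 \right)}}{C} = \frac{9 \cdot 21 \left(-7\right)}{\frac{1}{105} \sqrt{2185408505}} = 189 \left(-7\right) \frac{3 \sqrt{2185408505}}{62440243} = - 1323 \frac{3 \sqrt{2185408505}}{62440243} = - \frac{3969 \sqrt{2185408505}}{62440243}$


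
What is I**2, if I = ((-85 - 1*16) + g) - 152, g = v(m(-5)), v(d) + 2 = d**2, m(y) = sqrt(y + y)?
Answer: 70225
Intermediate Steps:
m(y) = sqrt(2)*sqrt(y) (m(y) = sqrt(2*y) = sqrt(2)*sqrt(y))
v(d) = -2 + d**2
g = -12 (g = -2 + (sqrt(2)*sqrt(-5))**2 = -2 + (sqrt(2)*(I*sqrt(5)))**2 = -2 + (I*sqrt(10))**2 = -2 - 10 = -12)
I = -265 (I = ((-85 - 1*16) - 12) - 152 = ((-85 - 16) - 12) - 152 = (-101 - 12) - 152 = -113 - 152 = -265)
I**2 = (-265)**2 = 70225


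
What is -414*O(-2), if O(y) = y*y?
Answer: -1656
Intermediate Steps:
O(y) = y²
-414*O(-2) = -414*(-2)² = -414*4 = -1656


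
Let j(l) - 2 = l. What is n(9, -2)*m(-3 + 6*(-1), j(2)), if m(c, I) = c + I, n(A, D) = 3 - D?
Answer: -25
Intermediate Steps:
j(l) = 2 + l
m(c, I) = I + c
n(9, -2)*m(-3 + 6*(-1), j(2)) = (3 - 1*(-2))*((2 + 2) + (-3 + 6*(-1))) = (3 + 2)*(4 + (-3 - 6)) = 5*(4 - 9) = 5*(-5) = -25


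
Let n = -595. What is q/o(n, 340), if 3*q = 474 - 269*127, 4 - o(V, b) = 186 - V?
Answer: 33689/2331 ≈ 14.453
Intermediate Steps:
o(V, b) = -182 + V (o(V, b) = 4 - (186 - V) = 4 + (-186 + V) = -182 + V)
q = -33689/3 (q = (474 - 269*127)/3 = (474 - 34163)/3 = (1/3)*(-33689) = -33689/3 ≈ -11230.)
q/o(n, 340) = -33689/(3*(-182 - 595)) = -33689/3/(-777) = -33689/3*(-1/777) = 33689/2331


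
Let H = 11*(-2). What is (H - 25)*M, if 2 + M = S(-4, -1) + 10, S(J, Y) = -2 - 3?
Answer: -141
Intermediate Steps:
S(J, Y) = -5
H = -22
M = 3 (M = -2 + (-5 + 10) = -2 + 5 = 3)
(H - 25)*M = (-22 - 25)*3 = -47*3 = -141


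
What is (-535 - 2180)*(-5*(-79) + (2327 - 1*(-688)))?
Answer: -9258150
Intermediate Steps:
(-535 - 2180)*(-5*(-79) + (2327 - 1*(-688))) = -2715*(395 + (2327 + 688)) = -2715*(395 + 3015) = -2715*3410 = -9258150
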